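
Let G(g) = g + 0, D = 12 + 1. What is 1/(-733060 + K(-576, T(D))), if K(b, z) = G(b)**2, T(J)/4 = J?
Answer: -1/401284 ≈ -2.4920e-6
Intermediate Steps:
D = 13
T(J) = 4*J
G(g) = g
K(b, z) = b**2
1/(-733060 + K(-576, T(D))) = 1/(-733060 + (-576)**2) = 1/(-733060 + 331776) = 1/(-401284) = -1/401284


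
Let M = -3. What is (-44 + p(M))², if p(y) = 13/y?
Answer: 21025/9 ≈ 2336.1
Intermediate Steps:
(-44 + p(M))² = (-44 + 13/(-3))² = (-44 + 13*(-⅓))² = (-44 - 13/3)² = (-145/3)² = 21025/9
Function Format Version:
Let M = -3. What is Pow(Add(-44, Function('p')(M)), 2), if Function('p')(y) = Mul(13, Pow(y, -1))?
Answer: Rational(21025, 9) ≈ 2336.1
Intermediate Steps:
Pow(Add(-44, Function('p')(M)), 2) = Pow(Add(-44, Mul(13, Pow(-3, -1))), 2) = Pow(Add(-44, Mul(13, Rational(-1, 3))), 2) = Pow(Add(-44, Rational(-13, 3)), 2) = Pow(Rational(-145, 3), 2) = Rational(21025, 9)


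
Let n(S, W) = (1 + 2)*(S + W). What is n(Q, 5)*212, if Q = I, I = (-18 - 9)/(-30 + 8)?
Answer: 43566/11 ≈ 3960.5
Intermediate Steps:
I = 27/22 (I = -27/(-22) = -27*(-1/22) = 27/22 ≈ 1.2273)
Q = 27/22 ≈ 1.2273
n(S, W) = 3*S + 3*W (n(S, W) = 3*(S + W) = 3*S + 3*W)
n(Q, 5)*212 = (3*(27/22) + 3*5)*212 = (81/22 + 15)*212 = (411/22)*212 = 43566/11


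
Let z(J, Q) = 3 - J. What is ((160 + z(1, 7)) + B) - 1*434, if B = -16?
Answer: -288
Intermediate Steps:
((160 + z(1, 7)) + B) - 1*434 = ((160 + (3 - 1*1)) - 16) - 1*434 = ((160 + (3 - 1)) - 16) - 434 = ((160 + 2) - 16) - 434 = (162 - 16) - 434 = 146 - 434 = -288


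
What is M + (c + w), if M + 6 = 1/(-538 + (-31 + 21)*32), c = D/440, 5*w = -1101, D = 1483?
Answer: -764755/3432 ≈ -222.83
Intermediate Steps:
w = -1101/5 (w = (⅕)*(-1101) = -1101/5 ≈ -220.20)
c = 1483/440 ≈ 3.3705
M = -5149/858 (M = -6 + 1/(-538 + (-31 + 21)*32) = -6 + 1/(-538 - 10*32) = -6 + 1/(-538 - 320) = -6 + 1/(-858) = -6 - 1/858 = -5149/858 ≈ -6.0012)
M + (c + w) = -5149/858 + (1483/440 - 1101/5) = -5149/858 - 19081/88 = -764755/3432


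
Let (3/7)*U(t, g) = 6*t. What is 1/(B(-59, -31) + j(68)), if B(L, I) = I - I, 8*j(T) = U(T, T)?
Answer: 1/119 ≈ 0.0084034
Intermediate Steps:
U(t, g) = 14*t (U(t, g) = 7*(6*t)/3 = 14*t)
j(T) = 7*T/4 (j(T) = (14*T)/8 = 7*T/4)
B(L, I) = 0
1/(B(-59, -31) + j(68)) = 1/(0 + (7/4)*68) = 1/(0 + 119) = 1/119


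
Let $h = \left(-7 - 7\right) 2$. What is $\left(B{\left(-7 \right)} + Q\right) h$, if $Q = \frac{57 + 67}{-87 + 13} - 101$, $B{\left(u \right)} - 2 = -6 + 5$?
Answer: $\frac{105336}{37} \approx 2846.9$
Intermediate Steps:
$B{\left(u \right)} = 1$ ($B{\left(u \right)} = 2 + \left(-6 + 5\right) = 2 - 1 = 1$)
$h = -28$ ($h = \left(-14\right) 2 = -28$)
$Q = - \frac{3799}{37}$ ($Q = \frac{124}{-74} - 101 = 124 \left(- \frac{1}{74}\right) - 101 = - \frac{62}{37} - 101 = - \frac{3799}{37} \approx -102.68$)
$\left(B{\left(-7 \right)} + Q\right) h = \left(1 - \frac{3799}{37}\right) \left(-28\right) = \left(- \frac{3762}{37}\right) \left(-28\right) = \frac{105336}{37}$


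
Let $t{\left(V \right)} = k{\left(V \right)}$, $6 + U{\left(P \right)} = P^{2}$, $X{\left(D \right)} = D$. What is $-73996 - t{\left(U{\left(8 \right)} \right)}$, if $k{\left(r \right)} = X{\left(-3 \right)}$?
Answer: $-73993$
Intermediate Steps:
$k{\left(r \right)} = -3$
$U{\left(P \right)} = -6 + P^{2}$
$t{\left(V \right)} = -3$
$-73996 - t{\left(U{\left(8 \right)} \right)} = -73996 - -3 = -73996 + 3 = -73993$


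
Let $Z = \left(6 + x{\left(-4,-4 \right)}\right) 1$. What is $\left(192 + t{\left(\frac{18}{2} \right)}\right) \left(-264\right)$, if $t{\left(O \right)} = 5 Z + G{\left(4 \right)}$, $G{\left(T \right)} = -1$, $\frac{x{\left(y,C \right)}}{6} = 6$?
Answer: $-105864$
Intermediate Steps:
$x{\left(y,C \right)} = 36$ ($x{\left(y,C \right)} = 6 \cdot 6 = 36$)
$Z = 42$ ($Z = \left(6 + 36\right) 1 = 42 \cdot 1 = 42$)
$t{\left(O \right)} = 209$ ($t{\left(O \right)} = 5 \cdot 42 - 1 = 210 - 1 = 209$)
$\left(192 + t{\left(\frac{18}{2} \right)}\right) \left(-264\right) = \left(192 + 209\right) \left(-264\right) = 401 \left(-264\right) = -105864$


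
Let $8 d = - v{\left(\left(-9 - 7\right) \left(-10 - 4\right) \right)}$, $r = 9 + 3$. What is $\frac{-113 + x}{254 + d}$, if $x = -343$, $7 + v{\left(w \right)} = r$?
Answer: $- \frac{3648}{2027} \approx -1.7997$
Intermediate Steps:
$r = 12$
$v{\left(w \right)} = 5$ ($v{\left(w \right)} = -7 + 12 = 5$)
$d = - \frac{5}{8}$ ($d = \frac{\left(-1\right) 5}{8} = \frac{1}{8} \left(-5\right) = - \frac{5}{8} \approx -0.625$)
$\frac{-113 + x}{254 + d} = \frac{-113 - 343}{254 - \frac{5}{8}} = - \frac{456}{\frac{2027}{8}} = \left(-456\right) \frac{8}{2027} = - \frac{3648}{2027}$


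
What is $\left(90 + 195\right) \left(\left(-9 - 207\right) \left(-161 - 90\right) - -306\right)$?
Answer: $15538770$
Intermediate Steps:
$\left(90 + 195\right) \left(\left(-9 - 207\right) \left(-161 - 90\right) - -306\right) = 285 \left(\left(-216\right) \left(-251\right) + 306\right) = 285 \left(54216 + 306\right) = 285 \cdot 54522 = 15538770$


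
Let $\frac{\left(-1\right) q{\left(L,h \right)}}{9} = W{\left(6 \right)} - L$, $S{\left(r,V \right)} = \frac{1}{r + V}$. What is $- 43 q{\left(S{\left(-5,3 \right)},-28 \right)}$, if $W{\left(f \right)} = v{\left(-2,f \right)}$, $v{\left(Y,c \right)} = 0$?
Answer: $\frac{387}{2} \approx 193.5$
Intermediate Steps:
$W{\left(f \right)} = 0$
$S{\left(r,V \right)} = \frac{1}{V + r}$
$q{\left(L,h \right)} = 9 L$ ($q{\left(L,h \right)} = - 9 \left(0 - L\right) = - 9 \left(- L\right) = 9 L$)
$- 43 q{\left(S{\left(-5,3 \right)},-28 \right)} = - 43 \frac{9}{3 - 5} = - 43 \frac{9}{-2} = - 43 \cdot 9 \left(- \frac{1}{2}\right) = \left(-43\right) \left(- \frac{9}{2}\right) = \frac{387}{2}$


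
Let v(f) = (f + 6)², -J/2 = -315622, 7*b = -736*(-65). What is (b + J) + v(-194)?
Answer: 4713956/7 ≈ 6.7342e+5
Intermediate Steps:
b = 47840/7 (b = (-736*(-65))/7 = (⅐)*47840 = 47840/7 ≈ 6834.3)
J = 631244 (J = -2*(-315622) = 631244)
v(f) = (6 + f)²
(b + J) + v(-194) = (47840/7 + 631244) + (6 - 194)² = 4466548/7 + (-188)² = 4466548/7 + 35344 = 4713956/7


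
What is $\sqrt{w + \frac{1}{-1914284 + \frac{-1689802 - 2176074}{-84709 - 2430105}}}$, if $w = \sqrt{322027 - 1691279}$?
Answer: $\frac{\sqrt{-121064763923427622 + 463504308873273763425800 i \sqrt{342313}}}{481406433730} \approx 24.188 + 24.188 i$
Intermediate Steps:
$w = 2 i \sqrt{342313}$ ($w = \sqrt{-1369252} = 2 i \sqrt{342313} \approx 1170.2 i$)
$\sqrt{w + \frac{1}{-1914284 + \frac{-1689802 - 2176074}{-84709 - 2430105}}} = \sqrt{2 i \sqrt{342313} + \frac{1}{-1914284 + \frac{-1689802 - 2176074}{-84709 - 2430105}}} = \sqrt{2 i \sqrt{342313} + \frac{1}{-1914284 - \frac{3865876}{-2514814}}} = \sqrt{2 i \sqrt{342313} + \frac{1}{-1914284 - - \frac{1932938}{1257407}}} = \sqrt{2 i \sqrt{342313} + \frac{1}{-1914284 + \frac{1932938}{1257407}}} = \sqrt{2 i \sqrt{342313} + \frac{1}{- \frac{2407032168650}{1257407}}} = \sqrt{2 i \sqrt{342313} - \frac{1257407}{2407032168650}} = \sqrt{- \frac{1257407}{2407032168650} + 2 i \sqrt{342313}}$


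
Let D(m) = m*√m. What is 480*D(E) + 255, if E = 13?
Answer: 255 + 6240*√13 ≈ 22754.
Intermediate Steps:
D(m) = m^(3/2)
480*D(E) + 255 = 480*13^(3/2) + 255 = 480*(13*√13) + 255 = 6240*√13 + 255 = 255 + 6240*√13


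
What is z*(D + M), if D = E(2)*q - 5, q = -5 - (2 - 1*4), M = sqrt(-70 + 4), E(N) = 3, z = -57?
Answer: 798 - 57*I*sqrt(66) ≈ 798.0 - 463.07*I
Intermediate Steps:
M = I*sqrt(66) (M = sqrt(-66) = I*sqrt(66) ≈ 8.124*I)
q = -3 (q = -5 - (2 - 4) = -5 - 1*(-2) = -5 + 2 = -3)
D = -14 (D = 3*(-3) - 5 = -9 - 5 = -14)
z*(D + M) = -57*(-14 + I*sqrt(66)) = 798 - 57*I*sqrt(66)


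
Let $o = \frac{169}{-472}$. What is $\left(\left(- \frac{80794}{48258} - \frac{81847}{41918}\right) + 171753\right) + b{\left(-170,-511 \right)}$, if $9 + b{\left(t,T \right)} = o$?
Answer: $\frac{5856327245801995}{34099957656} \approx 1.7174 \cdot 10^{5}$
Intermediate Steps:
$o = - \frac{169}{472}$ ($o = 169 \left(- \frac{1}{472}\right) = - \frac{169}{472} \approx -0.35805$)
$b{\left(t,T \right)} = - \frac{4417}{472}$ ($b{\left(t,T \right)} = -9 - \frac{169}{472} = - \frac{4417}{472}$)
$\left(\left(- \frac{80794}{48258} - \frac{81847}{41918}\right) + 171753\right) + b{\left(-170,-511 \right)} = \left(\left(- \frac{80794}{48258} - \frac{81847}{41918}\right) + 171753\right) - \frac{4417}{472} = \left(\left(\left(-80794\right) \frac{1}{48258} - \frac{81847}{41918}\right) + 171753\right) - \frac{4417}{472} = \left(\left(- \frac{5771}{3447} - \frac{81847}{41918}\right) + 171753\right) - \frac{4417}{472} = \left(- \frac{524035387}{144491346} + 171753\right) - \frac{4417}{472} = \frac{24816298114151}{144491346} - \frac{4417}{472} = \frac{5856327245801995}{34099957656}$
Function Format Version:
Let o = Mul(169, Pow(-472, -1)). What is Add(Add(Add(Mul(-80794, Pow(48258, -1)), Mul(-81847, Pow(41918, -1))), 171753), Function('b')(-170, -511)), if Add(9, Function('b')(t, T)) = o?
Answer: Rational(5856327245801995, 34099957656) ≈ 1.7174e+5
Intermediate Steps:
o = Rational(-169, 472) (o = Mul(169, Rational(-1, 472)) = Rational(-169, 472) ≈ -0.35805)
Function('b')(t, T) = Rational(-4417, 472) (Function('b')(t, T) = Add(-9, Rational(-169, 472)) = Rational(-4417, 472))
Add(Add(Add(Mul(-80794, Pow(48258, -1)), Mul(-81847, Pow(41918, -1))), 171753), Function('b')(-170, -511)) = Add(Add(Add(Mul(-80794, Pow(48258, -1)), Mul(-81847, Pow(41918, -1))), 171753), Rational(-4417, 472)) = Add(Add(Add(Mul(-80794, Rational(1, 48258)), Mul(-81847, Rational(1, 41918))), 171753), Rational(-4417, 472)) = Add(Add(Add(Rational(-5771, 3447), Rational(-81847, 41918)), 171753), Rational(-4417, 472)) = Add(Add(Rational(-524035387, 144491346), 171753), Rational(-4417, 472)) = Add(Rational(24816298114151, 144491346), Rational(-4417, 472)) = Rational(5856327245801995, 34099957656)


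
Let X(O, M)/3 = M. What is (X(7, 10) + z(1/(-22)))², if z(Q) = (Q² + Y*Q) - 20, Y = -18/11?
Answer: 23785129/234256 ≈ 101.53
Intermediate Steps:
Y = -18/11 (Y = -18*1/11 = -18/11 ≈ -1.6364)
X(O, M) = 3*M
z(Q) = -20 + Q² - 18*Q/11 (z(Q) = (Q² - 18*Q/11) - 20 = -20 + Q² - 18*Q/11)
(X(7, 10) + z(1/(-22)))² = (3*10 + (-20 + (1/(-22))² - 18/11/(-22)))² = (30 + (-20 + (-1/22)² - 18/11*(-1/22)))² = (30 + (-20 + 1/484 + 9/121))² = (30 - 9643/484)² = (4877/484)² = 23785129/234256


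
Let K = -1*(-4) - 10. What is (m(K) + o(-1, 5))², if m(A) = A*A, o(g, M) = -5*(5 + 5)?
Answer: 196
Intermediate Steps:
o(g, M) = -50 (o(g, M) = -5*10 = -50)
K = -6 (K = 4 - 10 = -6)
m(A) = A²
(m(K) + o(-1, 5))² = ((-6)² - 50)² = (36 - 50)² = (-14)² = 196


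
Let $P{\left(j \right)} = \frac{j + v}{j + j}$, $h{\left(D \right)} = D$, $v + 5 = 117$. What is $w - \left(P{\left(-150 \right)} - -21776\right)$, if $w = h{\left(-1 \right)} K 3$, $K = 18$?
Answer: $- \frac{3274519}{150} \approx -21830.0$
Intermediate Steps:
$v = 112$ ($v = -5 + 117 = 112$)
$P{\left(j \right)} = \frac{112 + j}{2 j}$ ($P{\left(j \right)} = \frac{j + 112}{j + j} = \frac{112 + j}{2 j}$)
$w = -54$ ($w = \left(-1\right) 18 \cdot 3 = \left(-18\right) 3 = -54$)
$w - \left(P{\left(-150 \right)} - -21776\right) = -54 - \left(\frac{112 - 150}{2 \left(-150\right)} - -21776\right) = -54 - \left(\frac{1}{2} \left(- \frac{1}{150}\right) \left(-38\right) + 21776\right) = -54 - \left(\frac{19}{150} + 21776\right) = -54 - \frac{3266419}{150} = - \frac{3274519}{150}$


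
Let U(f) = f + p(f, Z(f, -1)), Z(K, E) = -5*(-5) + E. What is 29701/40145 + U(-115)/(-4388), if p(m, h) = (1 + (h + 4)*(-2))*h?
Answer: 26848009/25165180 ≈ 1.0669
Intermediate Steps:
Z(K, E) = 25 + E
p(m, h) = h*(-7 - 2*h) (p(m, h) = (1 + (4 + h)*(-2))*h = (1 + (-8 - 2*h))*h = (-7 - 2*h)*h = h*(-7 - 2*h))
U(f) = -1320 + f (U(f) = f - (25 - 1)*(7 + 2*(25 - 1)) = f - 1*24*(7 + 2*24) = f - 1*24*(7 + 48) = f - 1*24*55 = f - 1320 = -1320 + f)
29701/40145 + U(-115)/(-4388) = 29701/40145 + (-1320 - 115)/(-4388) = 29701*(1/40145) - 1435*(-1/4388) = 4243/5735 + 1435/4388 = 26848009/25165180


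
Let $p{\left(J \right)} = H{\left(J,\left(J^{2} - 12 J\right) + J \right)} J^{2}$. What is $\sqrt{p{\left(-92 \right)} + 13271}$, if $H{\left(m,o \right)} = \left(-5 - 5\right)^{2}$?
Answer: $3 \sqrt{95519} \approx 927.18$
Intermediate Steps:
$H{\left(m,o \right)} = 100$ ($H{\left(m,o \right)} = \left(-10\right)^{2} = 100$)
$p{\left(J \right)} = 100 J^{2}$
$\sqrt{p{\left(-92 \right)} + 13271} = \sqrt{100 \left(-92\right)^{2} + 13271} = \sqrt{100 \cdot 8464 + 13271} = \sqrt{846400 + 13271} = \sqrt{859671} = 3 \sqrt{95519}$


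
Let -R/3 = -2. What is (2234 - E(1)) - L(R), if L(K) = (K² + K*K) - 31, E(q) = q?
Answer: 2192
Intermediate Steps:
R = 6 (R = -3*(-2) = 6)
L(K) = -31 + 2*K² (L(K) = (K² + K²) - 31 = 2*K² - 31 = -31 + 2*K²)
(2234 - E(1)) - L(R) = (2234 - 1*1) - (-31 + 2*6²) = (2234 - 1) - (-31 + 2*36) = 2233 - (-31 + 72) = 2233 - 1*41 = 2233 - 41 = 2192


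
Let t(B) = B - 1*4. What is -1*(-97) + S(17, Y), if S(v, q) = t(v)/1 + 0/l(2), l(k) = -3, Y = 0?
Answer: 110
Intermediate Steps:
t(B) = -4 + B (t(B) = B - 4 = -4 + B)
S(v, q) = -4 + v (S(v, q) = (-4 + v)/1 + 0/(-3) = (-4 + v)*1 + 0*(-⅓) = (-4 + v) + 0 = -4 + v)
-1*(-97) + S(17, Y) = -1*(-97) + (-4 + 17) = 97 + 13 = 110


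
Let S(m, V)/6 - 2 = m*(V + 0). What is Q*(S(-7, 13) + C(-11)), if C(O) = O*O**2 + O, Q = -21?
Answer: 39396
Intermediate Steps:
S(m, V) = 12 + 6*V*m (S(m, V) = 12 + 6*(m*(V + 0)) = 12 + 6*(m*V) = 12 + 6*(V*m) = 12 + 6*V*m)
C(O) = O + O**3 (C(O) = O**3 + O = O + O**3)
Q*(S(-7, 13) + C(-11)) = -21*((12 + 6*13*(-7)) + (-11 + (-11)**3)) = -21*((12 - 546) + (-11 - 1331)) = -21*(-534 - 1342) = -21*(-1876) = 39396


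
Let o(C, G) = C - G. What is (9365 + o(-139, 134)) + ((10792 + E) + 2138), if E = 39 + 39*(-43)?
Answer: 20384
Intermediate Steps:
E = -1638 (E = 39 - 1677 = -1638)
(9365 + o(-139, 134)) + ((10792 + E) + 2138) = (9365 + (-139 - 1*134)) + ((10792 - 1638) + 2138) = (9365 + (-139 - 134)) + (9154 + 2138) = (9365 - 273) + 11292 = 9092 + 11292 = 20384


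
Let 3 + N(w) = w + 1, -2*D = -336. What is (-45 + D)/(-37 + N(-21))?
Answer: -41/20 ≈ -2.0500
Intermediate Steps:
D = 168 (D = -½*(-336) = 168)
N(w) = -2 + w (N(w) = -3 + (w + 1) = -3 + (1 + w) = -2 + w)
(-45 + D)/(-37 + N(-21)) = (-45 + 168)/(-37 + (-2 - 21)) = 123/(-37 - 23) = 123/(-60) = 123*(-1/60) = -41/20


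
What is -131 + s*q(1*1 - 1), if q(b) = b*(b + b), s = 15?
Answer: -131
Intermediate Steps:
q(b) = 2*b² (q(b) = b*(2*b) = 2*b²)
-131 + s*q(1*1 - 1) = -131 + 15*(2*(1*1 - 1)²) = -131 + 15*(2*(1 - 1)²) = -131 + 15*(2*0²) = -131 + 15*(2*0) = -131 + 15*0 = -131 + 0 = -131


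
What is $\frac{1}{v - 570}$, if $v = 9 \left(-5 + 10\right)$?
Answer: $- \frac{1}{525} \approx -0.0019048$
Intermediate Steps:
$v = 45$ ($v = 9 \cdot 5 = 45$)
$\frac{1}{v - 570} = \frac{1}{45 - 570} = \frac{1}{-525} = - \frac{1}{525}$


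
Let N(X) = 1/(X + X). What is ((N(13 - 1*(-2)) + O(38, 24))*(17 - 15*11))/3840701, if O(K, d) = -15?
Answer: 33226/57610515 ≈ 0.00057673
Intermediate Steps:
N(X) = 1/(2*X)
((N(13 - 1*(-2)) + O(38, 24))*(17 - 15*11))/3840701 = ((1/(2*(13 - 1*(-2))) - 15)*(17 - 15*11))/3840701 = ((1/(2*(13 + 2)) - 15)*(17 - 165))*(1/3840701) = (((½)/15 - 15)*(-148))*(1/3840701) = (((½)*(1/15) - 15)*(-148))*(1/3840701) = ((1/30 - 15)*(-148))*(1/3840701) = -449/30*(-148)*(1/3840701) = (33226/15)*(1/3840701) = 33226/57610515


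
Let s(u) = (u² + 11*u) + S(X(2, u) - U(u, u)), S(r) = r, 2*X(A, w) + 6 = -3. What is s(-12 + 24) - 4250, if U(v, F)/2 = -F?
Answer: -7909/2 ≈ -3954.5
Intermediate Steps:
X(A, w) = -9/2 (X(A, w) = -3 + (½)*(-3) = -3 - 3/2 = -9/2)
U(v, F) = -2*F (U(v, F) = 2*(-F) = -2*F)
s(u) = -9/2 + u² + 13*u (s(u) = (u² + 11*u) + (-9/2 - (-2)*u) = (u² + 11*u) + (-9/2 + 2*u) = -9/2 + u² + 13*u)
s(-12 + 24) - 4250 = (-9/2 + (-12 + 24)² + 13*(-12 + 24)) - 4250 = (-9/2 + 12² + 13*12) - 4250 = (-9/2 + 144 + 156) - 4250 = 591/2 - 4250 = -7909/2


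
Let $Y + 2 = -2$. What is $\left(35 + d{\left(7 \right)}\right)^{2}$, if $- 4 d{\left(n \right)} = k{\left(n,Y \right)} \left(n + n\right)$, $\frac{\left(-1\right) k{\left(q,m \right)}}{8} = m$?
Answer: $5929$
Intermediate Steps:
$Y = -4$ ($Y = -2 - 2 = -4$)
$k{\left(q,m \right)} = - 8 m$
$d{\left(n \right)} = - 16 n$ ($d{\left(n \right)} = - \frac{\left(-8\right) \left(-4\right) \left(n + n\right)}{4} = - \frac{32 \cdot 2 n}{4} = - \frac{64 n}{4} = - 16 n$)
$\left(35 + d{\left(7 \right)}\right)^{2} = \left(35 - 112\right)^{2} = \left(-77\right)^{2} = 5929$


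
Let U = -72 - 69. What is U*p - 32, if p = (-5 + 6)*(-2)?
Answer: 250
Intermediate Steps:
U = -141
p = -2 (p = 1*(-2) = -2)
U*p - 32 = -141*(-2) - 32 = 282 - 32 = 250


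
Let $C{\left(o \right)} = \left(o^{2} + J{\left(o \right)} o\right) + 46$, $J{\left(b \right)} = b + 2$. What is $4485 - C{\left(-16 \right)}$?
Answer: $3959$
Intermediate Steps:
$J{\left(b \right)} = 2 + b$
$C{\left(o \right)} = 46 + o^{2} + o \left(2 + o\right)$ ($C{\left(o \right)} = \left(o^{2} + \left(2 + o\right) o\right) + 46 = \left(o^{2} + o \left(2 + o\right)\right) + 46 = 46 + o^{2} + o \left(2 + o\right)$)
$4485 - C{\left(-16 \right)} = 4485 - \left(46 + 2 \left(-16\right) + 2 \left(-16\right)^{2}\right) = 4485 - \left(46 - 32 + 2 \cdot 256\right) = 4485 - \left(46 - 32 + 512\right) = 4485 - 526 = 3959$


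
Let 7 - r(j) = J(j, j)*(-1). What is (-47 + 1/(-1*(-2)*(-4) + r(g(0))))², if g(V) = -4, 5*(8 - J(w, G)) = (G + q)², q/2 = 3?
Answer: 2108304/961 ≈ 2193.9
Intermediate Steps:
q = 6 (q = 2*3 = 6)
J(w, G) = 8 - (6 + G)²/5 (J(w, G) = 8 - (G + 6)²/5 = 8 - (6 + G)²/5)
r(j) = 15 - (6 + j)²/5 (r(j) = 7 - (8 - (6 + j)²/5)*(-1) = 7 - (-8 + (6 + j)²/5) = 7 + (8 - (6 + j)²/5) = 15 - (6 + j)²/5)
(-47 + 1/(-1*(-2)*(-4) + r(g(0))))² = (-47 + 1/(-1*(-2)*(-4) + (15 - (6 - 4)²/5)))² = (-47 + 1/(2*(-4) + (15 - ⅕*2²)))² = (-47 + 1/(-8 + (15 - ⅕*4)))² = (-47 + 1/(-8 + (15 - ⅘)))² = (-47 + 1/(-8 + 71/5))² = (-47 + 1/(31/5))² = (-47 + 5/31)² = (-1452/31)² = 2108304/961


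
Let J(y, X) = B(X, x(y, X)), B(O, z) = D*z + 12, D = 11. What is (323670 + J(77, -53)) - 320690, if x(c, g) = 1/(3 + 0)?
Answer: 8987/3 ≈ 2995.7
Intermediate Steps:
x(c, g) = 1/3
B(O, z) = 12 + 11*z (B(O, z) = 11*z + 12 = 12 + 11*z)
J(y, X) = 47/3 (J(y, X) = 12 + 11*(1/3) = 12 + 11/3 = 47/3)
(323670 + J(77, -53)) - 320690 = (323670 + 47/3) - 320690 = 971057/3 - 320690 = 8987/3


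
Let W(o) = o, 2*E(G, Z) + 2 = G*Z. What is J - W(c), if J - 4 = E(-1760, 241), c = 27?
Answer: -212104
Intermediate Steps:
E(G, Z) = -1 + G*Z/2 (E(G, Z) = -1 + (G*Z)/2 = -1 + G*Z/2)
J = -212077 (J = 4 + (-1 + (½)*(-1760)*241) = 4 + (-1 - 212080) = 4 - 212081 = -212077)
J - W(c) = -212077 - 1*27 = -212077 - 27 = -212104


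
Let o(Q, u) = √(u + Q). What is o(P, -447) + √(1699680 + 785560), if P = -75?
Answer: 2*√621310 + 3*I*√58 ≈ 1576.5 + 22.847*I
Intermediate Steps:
o(Q, u) = √(Q + u)
o(P, -447) + √(1699680 + 785560) = √(-75 - 447) + √(1699680 + 785560) = √(-522) + √2485240 = 3*I*√58 + 2*√621310 = 2*√621310 + 3*I*√58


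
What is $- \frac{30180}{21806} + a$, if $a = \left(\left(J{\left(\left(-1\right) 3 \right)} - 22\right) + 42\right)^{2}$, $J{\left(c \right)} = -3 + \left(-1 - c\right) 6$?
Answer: $\frac{9154333}{10903} \approx 839.62$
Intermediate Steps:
$J{\left(c \right)} = -9 - 6 c$ ($J{\left(c \right)} = -3 - \left(6 + 6 c\right) = -9 - 6 c$)
$a = 841$ ($a = \left(\left(\left(-9 - 6 \left(\left(-1\right) 3\right)\right) - 22\right) + 42\right)^{2} = \left(\left(\left(-9 - -18\right) - 22\right) + 42\right)^{2} = \left(\left(\left(-9 + 18\right) - 22\right) + 42\right)^{2} = \left(\left(9 - 22\right) + 42\right)^{2} = \left(-13 + 42\right)^{2} = 29^{2} = 841$)
$- \frac{30180}{21806} + a = - \frac{30180}{21806} + 841 = \left(-30180\right) \frac{1}{21806} + 841 = - \frac{15090}{10903} + 841 = \frac{9154333}{10903}$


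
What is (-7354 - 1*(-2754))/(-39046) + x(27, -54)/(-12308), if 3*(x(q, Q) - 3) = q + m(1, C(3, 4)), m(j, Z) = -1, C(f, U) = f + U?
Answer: 84241895/720867252 ≈ 0.11686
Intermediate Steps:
C(f, U) = U + f
x(q, Q) = 8/3 + q/3 (x(q, Q) = 3 + (q - 1)/3 = 3 + (-1 + q)/3 = 3 + (-⅓ + q/3) = 8/3 + q/3)
(-7354 - 1*(-2754))/(-39046) + x(27, -54)/(-12308) = (-7354 - 1*(-2754))/(-39046) + (8/3 + (⅓)*27)/(-12308) = (-7354 + 2754)*(-1/39046) + (8/3 + 9)*(-1/12308) = -4600*(-1/39046) + (35/3)*(-1/12308) = 2300/19523 - 35/36924 = 84241895/720867252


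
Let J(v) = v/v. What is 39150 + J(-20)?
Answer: 39151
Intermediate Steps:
J(v) = 1
39150 + J(-20) = 39150 + 1 = 39151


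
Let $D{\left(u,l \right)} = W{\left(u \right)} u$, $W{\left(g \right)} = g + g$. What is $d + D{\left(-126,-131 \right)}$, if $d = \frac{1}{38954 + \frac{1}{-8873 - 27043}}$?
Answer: $\frac{44423329829892}{1399071863} \approx 31752.0$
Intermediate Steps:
$d = \frac{35916}{1399071863}$ ($d = \frac{1}{38954 + \frac{1}{-35916}} = \frac{1}{38954 - \frac{1}{35916}} = \frac{1}{\frac{1399071863}{35916}} = \frac{35916}{1399071863} \approx 2.5671 \cdot 10^{-5}$)
$W{\left(g \right)} = 2 g$
$D{\left(u,l \right)} = 2 u^{2}$ ($D{\left(u,l \right)} = 2 u u = 2 u^{2}$)
$d + D{\left(-126,-131 \right)} = \frac{35916}{1399071863} + 2 \left(-126\right)^{2} = \frac{35916}{1399071863} + 2 \cdot 15876 = \frac{35916}{1399071863} + 31752 = \frac{44423329829892}{1399071863}$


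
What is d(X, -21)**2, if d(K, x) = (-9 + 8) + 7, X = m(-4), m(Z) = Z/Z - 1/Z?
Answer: 36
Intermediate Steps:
m(Z) = 1 - 1/Z
X = 5/4 (X = (-1 - 4)/(-4) = -1/4*(-5) = 5/4 ≈ 1.2500)
d(K, x) = 6 (d(K, x) = -1 + 7 = 6)
d(X, -21)**2 = 6**2 = 36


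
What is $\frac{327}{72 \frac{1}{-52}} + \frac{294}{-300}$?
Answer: $- \frac{17786}{75} \approx -237.15$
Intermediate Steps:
$\frac{327}{72 \frac{1}{-52}} + \frac{294}{-300} = \frac{327}{72 \left(- \frac{1}{52}\right)} + 294 \left(- \frac{1}{300}\right) = \frac{327}{- \frac{18}{13}} - \frac{49}{50} = 327 \left(- \frac{13}{18}\right) - \frac{49}{50} = - \frac{1417}{6} - \frac{49}{50} = - \frac{17786}{75}$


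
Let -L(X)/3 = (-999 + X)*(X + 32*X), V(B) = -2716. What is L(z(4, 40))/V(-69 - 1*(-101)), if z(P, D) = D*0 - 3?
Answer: 148797/1358 ≈ 109.57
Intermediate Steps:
z(P, D) = -3 (z(P, D) = 0 - 3 = -3)
L(X) = -99*X*(-999 + X) (L(X) = -3*(-999 + X)*(X + 32*X) = -3*(-999 + X)*33*X = -99*X*(-999 + X))
L(z(4, 40))/V(-69 - 1*(-101)) = (99*(-3)*(999 - 1*(-3)))/(-2716) = (99*(-3)*(999 + 3))*(-1/2716) = (99*(-3)*1002)*(-1/2716) = -297594*(-1/2716) = 148797/1358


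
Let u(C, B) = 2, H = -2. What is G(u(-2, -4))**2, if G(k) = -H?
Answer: 4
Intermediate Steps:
G(k) = 2 (G(k) = -1*(-2) = 2)
G(u(-2, -4))**2 = 2**2 = 4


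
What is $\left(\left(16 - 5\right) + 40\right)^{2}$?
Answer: $2601$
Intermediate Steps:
$\left(\left(16 - 5\right) + 40\right)^{2} = \left(11 + 40\right)^{2} = 51^{2} = 2601$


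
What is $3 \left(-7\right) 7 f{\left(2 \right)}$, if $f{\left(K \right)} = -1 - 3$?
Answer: $588$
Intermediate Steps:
$f{\left(K \right)} = -4$
$3 \left(-7\right) 7 f{\left(2 \right)} = 3 \left(-7\right) 7 \left(-4\right) = 3 \left(\left(-49\right) \left(-4\right)\right) = 3 \cdot 196 = 588$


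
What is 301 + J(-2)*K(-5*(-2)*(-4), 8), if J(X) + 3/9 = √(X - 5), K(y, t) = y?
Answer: 943/3 - 40*I*√7 ≈ 314.33 - 105.83*I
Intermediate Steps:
J(X) = -⅓ + √(-5 + X) (J(X) = -⅓ + √(X - 5) = -⅓ + √(-5 + X))
301 + J(-2)*K(-5*(-2)*(-4), 8) = 301 + (-⅓ + √(-5 - 2))*(-5*(-2)*(-4)) = 301 + (-⅓ + √(-7))*(10*(-4)) = 301 + (-⅓ + I*√7)*(-40) = 301 + (40/3 - 40*I*√7) = 943/3 - 40*I*√7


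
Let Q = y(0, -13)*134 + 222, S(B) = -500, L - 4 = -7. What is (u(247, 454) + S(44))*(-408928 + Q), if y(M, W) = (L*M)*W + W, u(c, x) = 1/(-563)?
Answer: 115541522448/563 ≈ 2.0522e+8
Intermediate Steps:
L = -3 (L = 4 - 7 = -3)
u(c, x) = -1/563
y(M, W) = W - 3*M*W (y(M, W) = (-3*M)*W + W = -3*M*W + W = W - 3*M*W)
Q = -1520 (Q = -13*(1 - 3*0)*134 + 222 = -13*(1 + 0)*134 + 222 = -13*1*134 + 222 = -13*134 + 222 = -1742 + 222 = -1520)
(u(247, 454) + S(44))*(-408928 + Q) = (-1/563 - 500)*(-408928 - 1520) = -281501/563*(-410448) = 115541522448/563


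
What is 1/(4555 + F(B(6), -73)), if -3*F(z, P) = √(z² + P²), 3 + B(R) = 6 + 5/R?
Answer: 1475820/6722167727 + 18*√192373/6722167727 ≈ 0.00022072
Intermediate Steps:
B(R) = 3 + 5/R (B(R) = -3 + (6 + 5/R) = 3 + 5/R)
F(z, P) = -√(P² + z²)/3 (F(z, P) = -√(z² + P²)/3 = -√(P² + z²)/3)
1/(4555 + F(B(6), -73)) = 1/(4555 - √((-73)² + (3 + 5/6)²)/3) = 1/(4555 - √(5329 + (3 + 5*(⅙))²)/3) = 1/(4555 - √(5329 + (3 + ⅚)²)/3) = 1/(4555 - √(5329 + (23/6)²)/3) = 1/(4555 - √(5329 + 529/36)/3) = 1/(4555 - √192373/18)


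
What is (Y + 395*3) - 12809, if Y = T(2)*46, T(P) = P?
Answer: -11532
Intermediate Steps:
Y = 92 (Y = 2*46 = 92)
(Y + 395*3) - 12809 = (92 + 395*3) - 12809 = (92 + 1185) - 12809 = 1277 - 12809 = -11532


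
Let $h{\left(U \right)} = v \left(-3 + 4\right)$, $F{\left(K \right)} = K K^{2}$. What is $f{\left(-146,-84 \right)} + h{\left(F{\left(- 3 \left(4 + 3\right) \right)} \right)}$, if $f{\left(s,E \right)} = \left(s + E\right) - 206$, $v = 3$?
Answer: $-433$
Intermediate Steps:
$F{\left(K \right)} = K^{3}$
$f{\left(s,E \right)} = -206 + E + s$ ($f{\left(s,E \right)} = \left(E + s\right) - 206 = -206 + E + s$)
$h{\left(U \right)} = 3$ ($h{\left(U \right)} = 3 \left(-3 + 4\right) = 3 \cdot 1 = 3$)
$f{\left(-146,-84 \right)} + h{\left(F{\left(- 3 \left(4 + 3\right) \right)} \right)} = \left(-206 - 84 - 146\right) + 3 = -436 + 3 = -433$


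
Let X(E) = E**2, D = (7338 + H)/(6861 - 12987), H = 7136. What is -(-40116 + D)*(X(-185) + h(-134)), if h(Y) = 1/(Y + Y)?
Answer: 375705148206985/273628 ≈ 1.3731e+9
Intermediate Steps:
h(Y) = 1/(2*Y)
D = -7237/3063 (D = (7338 + 7136)/(6861 - 12987) = 14474/(-6126) = 14474*(-1/6126) = -7237/3063 ≈ -2.3627)
-(-40116 + D)*(X(-185) + h(-134)) = -(-40116 - 7237/3063)*((-185)**2 + (1/2)/(-134)) = -(-122882545)*(34225 + (1/2)*(-1/134))/3063 = -(-122882545)*(34225 - 1/268)/3063 = -(-122882545)*9172299/(3063*268) = -1*(-375705148206985/273628) = 375705148206985/273628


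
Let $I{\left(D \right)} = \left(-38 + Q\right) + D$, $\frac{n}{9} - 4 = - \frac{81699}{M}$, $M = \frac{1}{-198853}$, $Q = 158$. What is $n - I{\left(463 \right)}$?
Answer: $146214820676$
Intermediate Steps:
$M = - \frac{1}{198853} \approx -5.0288 \cdot 10^{-6}$
$n = 146214821259$ ($n = 36 + 9 \left(- \frac{81699}{- \frac{1}{198853}}\right) = 36 + 9 \left(\left(-81699\right) \left(-198853\right)\right) = 36 + 9 \cdot 16246091247 = 36 + 146214821223 = 146214821259$)
$I{\left(D \right)} = 120 + D$ ($I{\left(D \right)} = \left(-38 + 158\right) + D = 120 + D$)
$n - I{\left(463 \right)} = 146214821259 - \left(120 + 463\right) = 146214821259 - 583 = 146214820676$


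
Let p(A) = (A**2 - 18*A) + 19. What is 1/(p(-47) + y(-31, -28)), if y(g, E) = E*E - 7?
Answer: 1/3851 ≈ 0.00025967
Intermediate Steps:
p(A) = 19 + A**2 - 18*A
y(g, E) = -7 + E**2 (y(g, E) = E**2 - 7 = -7 + E**2)
1/(p(-47) + y(-31, -28)) = 1/((19 + (-47)**2 - 18*(-47)) + (-7 + (-28)**2)) = 1/((19 + 2209 + 846) + (-7 + 784)) = 1/(3074 + 777) = 1/3851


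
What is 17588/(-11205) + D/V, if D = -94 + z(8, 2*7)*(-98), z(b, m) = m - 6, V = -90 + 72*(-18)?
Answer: -807721/862785 ≈ -0.93618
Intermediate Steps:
V = -1386 (V = -90 - 1296 = -1386)
z(b, m) = -6 + m
D = -878 (D = -94 + (-6 + 2*7)*(-98) = -94 + (-6 + 14)*(-98) = -94 + 8*(-98) = -94 - 784 = -878)
17588/(-11205) + D/V = 17588/(-11205) - 878/(-1386) = 17588*(-1/11205) - 878*(-1/1386) = -17588/11205 + 439/693 = -807721/862785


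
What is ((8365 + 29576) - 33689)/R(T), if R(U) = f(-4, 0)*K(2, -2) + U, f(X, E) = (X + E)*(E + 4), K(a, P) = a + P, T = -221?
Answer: -4252/221 ≈ -19.240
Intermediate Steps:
K(a, P) = P + a
f(X, E) = (4 + E)*(E + X) (f(X, E) = (E + X)*(4 + E) = (4 + E)*(E + X))
R(U) = U (R(U) = (0² + 4*0 + 4*(-4) + 0*(-4))*(-2 + 2) + U = (0 + 0 - 16 + 0)*0 + U = -16*0 + U = 0 + U = U)
((8365 + 29576) - 33689)/R(T) = ((8365 + 29576) - 33689)/(-221) = (37941 - 33689)*(-1/221) = 4252*(-1/221) = -4252/221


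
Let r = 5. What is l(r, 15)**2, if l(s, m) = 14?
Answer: 196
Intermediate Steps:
l(r, 15)**2 = 14**2 = 196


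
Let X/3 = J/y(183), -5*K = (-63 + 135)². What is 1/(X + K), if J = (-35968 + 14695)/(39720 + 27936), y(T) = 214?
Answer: -24130640/25018753917 ≈ -0.00096450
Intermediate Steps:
J = -7091/22552 (J = -21273/67656 = -21273*1/67656 = -7091/22552 ≈ -0.31443)
K = -5184/5 (K = -(-63 + 135)²/5 = -⅕*72² = -⅕*5184 = -5184/5 ≈ -1036.8)
X = -21273/4826128 (X = 3*(-7091/22552/214) = 3*(-7091/22552*1/214) = 3*(-7091/4826128) = -21273/4826128 ≈ -0.0044079)
1/(X + K) = 1/(-21273/4826128 - 5184/5) = 1/(-25018753917/24130640) = -24130640/25018753917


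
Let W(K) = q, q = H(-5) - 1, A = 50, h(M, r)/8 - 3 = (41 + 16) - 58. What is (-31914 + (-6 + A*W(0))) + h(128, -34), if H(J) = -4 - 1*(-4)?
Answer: -31954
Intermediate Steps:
H(J) = 0 (H(J) = -4 + 4 = 0)
h(M, r) = 16 (h(M, r) = 24 + 8*((41 + 16) - 58) = 24 + 8*(57 - 58) = 24 + 8*(-1) = 24 - 8 = 16)
q = -1 (q = 0 - 1 = -1)
W(K) = -1
(-31914 + (-6 + A*W(0))) + h(128, -34) = (-31914 + (-6 + 50*(-1))) + 16 = (-31914 + (-6 - 50)) + 16 = (-31914 - 56) + 16 = -31970 + 16 = -31954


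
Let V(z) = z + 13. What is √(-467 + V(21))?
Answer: I*√433 ≈ 20.809*I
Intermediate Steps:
V(z) = 13 + z
√(-467 + V(21)) = √(-467 + (13 + 21)) = √(-467 + 34) = √(-433) = I*√433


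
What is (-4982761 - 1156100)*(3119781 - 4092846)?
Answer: 5973510778965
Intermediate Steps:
(-4982761 - 1156100)*(3119781 - 4092846) = -6138861*(-973065) = 5973510778965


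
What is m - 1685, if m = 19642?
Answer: 17957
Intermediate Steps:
m - 1685 = 19642 - 1685 = 17957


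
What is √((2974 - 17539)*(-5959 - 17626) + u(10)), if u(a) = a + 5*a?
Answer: √343515585 ≈ 18534.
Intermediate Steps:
u(a) = 6*a
√((2974 - 17539)*(-5959 - 17626) + u(10)) = √((2974 - 17539)*(-5959 - 17626) + 6*10) = √(-14565*(-23585) + 60) = √(343515525 + 60) = √343515585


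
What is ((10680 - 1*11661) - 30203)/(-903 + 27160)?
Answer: -31184/26257 ≈ -1.1876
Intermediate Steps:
((10680 - 1*11661) - 30203)/(-903 + 27160) = ((10680 - 11661) - 30203)/26257 = (-981 - 30203)*(1/26257) = -31184*1/26257 = -31184/26257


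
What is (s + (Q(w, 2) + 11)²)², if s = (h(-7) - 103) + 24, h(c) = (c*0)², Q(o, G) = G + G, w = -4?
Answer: 21316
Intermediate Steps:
Q(o, G) = 2*G
h(c) = 0 (h(c) = 0² = 0)
s = -79 (s = (0 - 103) + 24 = -103 + 24 = -79)
(s + (Q(w, 2) + 11)²)² = (-79 + (2*2 + 11)²)² = (-79 + (4 + 11)²)² = (-79 + 15²)² = (-79 + 225)² = 146² = 21316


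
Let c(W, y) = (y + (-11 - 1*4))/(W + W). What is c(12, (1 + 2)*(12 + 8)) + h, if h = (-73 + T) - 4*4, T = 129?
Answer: 335/8 ≈ 41.875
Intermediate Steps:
c(W, y) = (-15 + y)/(2*W) (c(W, y) = (y + (-11 - 4))/((2*W)) = (y - 15)*(1/(2*W)) = (-15 + y)*(1/(2*W)) = (-15 + y)/(2*W))
h = 40 (h = (-73 + 129) - 4*4 = 56 - 16 = 40)
c(12, (1 + 2)*(12 + 8)) + h = (½)*(-15 + (1 + 2)*(12 + 8))/12 + 40 = (½)*(1/12)*(-15 + 3*20) + 40 = (½)*(1/12)*(-15 + 60) + 40 = (½)*(1/12)*45 + 40 = 15/8 + 40 = 335/8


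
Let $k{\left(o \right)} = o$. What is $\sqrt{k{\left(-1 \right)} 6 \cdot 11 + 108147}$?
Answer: $3 \sqrt{12009} \approx 328.76$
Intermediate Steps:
$\sqrt{k{\left(-1 \right)} 6 \cdot 11 + 108147} = \sqrt{\left(-1\right) 6 \cdot 11 + 108147} = \sqrt{\left(-6\right) 11 + 108147} = \sqrt{-66 + 108147} = \sqrt{108081} = 3 \sqrt{12009}$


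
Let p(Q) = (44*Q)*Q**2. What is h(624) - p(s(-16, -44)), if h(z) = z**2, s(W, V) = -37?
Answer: 2618108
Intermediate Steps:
p(Q) = 44*Q**3
h(624) - p(s(-16, -44)) = 624**2 - 44*(-37)**3 = 389376 - 44*(-50653) = 389376 - 1*(-2228732) = 389376 + 2228732 = 2618108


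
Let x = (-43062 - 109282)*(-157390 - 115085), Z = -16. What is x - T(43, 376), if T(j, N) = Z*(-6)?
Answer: 41509931304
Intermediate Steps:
x = 41509931400 (x = -152344*(-272475) = 41509931400)
T(j, N) = 96 (T(j, N) = -16*(-6) = 96)
x - T(43, 376) = 41509931400 - 1*96 = 41509931400 - 96 = 41509931304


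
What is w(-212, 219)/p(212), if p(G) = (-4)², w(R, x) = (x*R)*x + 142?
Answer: -5083795/8 ≈ -6.3547e+5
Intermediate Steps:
w(R, x) = 142 + R*x² (w(R, x) = (R*x)*x + 142 = R*x² + 142 = 142 + R*x²)
p(G) = 16
w(-212, 219)/p(212) = (142 - 212*219²)/16 = (142 - 212*47961)*(1/16) = (142 - 10167732)*(1/16) = -10167590*1/16 = -5083795/8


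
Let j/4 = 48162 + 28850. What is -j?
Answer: -308048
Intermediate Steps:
j = 308048 (j = 4*(48162 + 28850) = 4*77012 = 308048)
-j = -1*308048 = -308048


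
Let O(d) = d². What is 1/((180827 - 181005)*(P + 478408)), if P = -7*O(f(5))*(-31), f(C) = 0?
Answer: -1/85156624 ≈ -1.1743e-8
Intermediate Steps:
P = 0 (P = -7*0²*(-31) = -7*0*(-31) = 0*(-31) = 0)
1/((180827 - 181005)*(P + 478408)) = 1/((180827 - 181005)*(0 + 478408)) = 1/(-178*478408) = 1/(-85156624) = -1/85156624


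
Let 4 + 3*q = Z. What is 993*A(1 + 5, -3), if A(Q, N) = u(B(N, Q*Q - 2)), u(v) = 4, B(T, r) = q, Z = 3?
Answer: 3972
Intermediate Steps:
q = -⅓ (q = -4/3 + (⅓)*3 = -4/3 + 1 = -⅓ ≈ -0.33333)
B(T, r) = -⅓
A(Q, N) = 4
993*A(1 + 5, -3) = 993*4 = 3972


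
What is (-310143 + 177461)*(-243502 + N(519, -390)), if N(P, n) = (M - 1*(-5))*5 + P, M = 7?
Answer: 32231509486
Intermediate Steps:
N(P, n) = 60 + P (N(P, n) = (7 - 1*(-5))*5 + P = (7 + 5)*5 + P = 12*5 + P = 60 + P)
(-310143 + 177461)*(-243502 + N(519, -390)) = (-310143 + 177461)*(-243502 + (60 + 519)) = -132682*(-243502 + 579) = -132682*(-242923) = 32231509486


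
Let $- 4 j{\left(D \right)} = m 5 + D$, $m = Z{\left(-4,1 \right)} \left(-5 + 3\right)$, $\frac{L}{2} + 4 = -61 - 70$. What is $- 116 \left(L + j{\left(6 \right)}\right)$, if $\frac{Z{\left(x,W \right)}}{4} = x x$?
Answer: $12934$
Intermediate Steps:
$Z{\left(x,W \right)} = 4 x^{2}$ ($Z{\left(x,W \right)} = 4 x x = 4 x^{2}$)
$L = -270$ ($L = -8 + 2 \left(-61 - 70\right) = -8 + 2 \left(-131\right) = -8 - 262 = -270$)
$m = -128$ ($m = 4 \left(-4\right)^{2} \left(-5 + 3\right) = 4 \cdot 16 \left(-2\right) = 64 \left(-2\right) = -128$)
$j{\left(D \right)} = 160 - \frac{D}{4}$ ($j{\left(D \right)} = - \frac{\left(-128\right) 5 + D}{4} = - \frac{-640 + D}{4} = 160 - \frac{D}{4}$)
$- 116 \left(L + j{\left(6 \right)}\right) = - 116 \left(-270 + \left(160 - \frac{3}{2}\right)\right) = - 116 \left(-270 + \frac{317}{2}\right) = \left(-116\right) \left(- \frac{223}{2}\right) = 12934$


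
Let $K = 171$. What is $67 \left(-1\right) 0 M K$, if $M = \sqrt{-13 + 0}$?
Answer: $0$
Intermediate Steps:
$M = i \sqrt{13}$ ($M = \sqrt{-13} = i \sqrt{13} \approx 3.6056 i$)
$67 \left(-1\right) 0 M K = 67 \left(-1\right) 0 i \sqrt{13} \cdot 171 = 67 \cdot 0 i \sqrt{13} \cdot 171 = 67 \cdot 0 \cdot 171 = 0 \cdot 171 = 0$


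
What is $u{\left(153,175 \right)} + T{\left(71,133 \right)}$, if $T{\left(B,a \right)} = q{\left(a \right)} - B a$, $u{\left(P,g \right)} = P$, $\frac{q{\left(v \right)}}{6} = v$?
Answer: $-8492$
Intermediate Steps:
$q{\left(v \right)} = 6 v$
$T{\left(B,a \right)} = 6 a - B a$
$u{\left(153,175 \right)} + T{\left(71,133 \right)} = 153 + 133 \left(6 - 71\right) = 153 + 133 \left(-65\right) = 153 - 8645 = -8492$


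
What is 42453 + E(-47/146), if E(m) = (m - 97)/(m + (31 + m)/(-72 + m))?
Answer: 48979770602/1150207 ≈ 42583.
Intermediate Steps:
E(m) = (-97 + m)/(m + (31 + m)/(-72 + m))
42453 + E(-47/146) = 42453 + (6984 + (-47/146)² - (-7943)/146)/(31 + (-47/146)² - (-3337)/146) = 42453 + (6984 + (-47*1/146)² - (-7943)/146)/(31 + (-47*1/146)² - (-3337)/146) = 42453 + (6984 + (-47/146)² - 169*(-47/146))/(31 + (-47/146)² - 71*(-47/146)) = 42453 + (6984 + 2209/21316 + 7943/146)/(31 + 2209/21316 + 3337/146) = 42453 + (150032831/21316)/(1150207/21316) = 42453 + (21316/1150207)*(150032831/21316) = 42453 + 150032831/1150207 = 48979770602/1150207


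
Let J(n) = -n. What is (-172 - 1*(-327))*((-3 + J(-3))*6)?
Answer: 0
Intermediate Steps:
(-172 - 1*(-327))*((-3 + J(-3))*6) = (-172 - 1*(-327))*((-3 - 1*(-3))*6) = (-172 + 327)*((-3 + 3)*6) = 155*(0*6) = 155*0 = 0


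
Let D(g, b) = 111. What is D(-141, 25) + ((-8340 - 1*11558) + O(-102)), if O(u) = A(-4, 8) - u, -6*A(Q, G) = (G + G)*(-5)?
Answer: -59015/3 ≈ -19672.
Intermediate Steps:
A(Q, G) = 5*G/3 (A(Q, G) = -(G + G)*(-5)/6 = -2*G*(-5)/6 = -(-5)*G/3 = 5*G/3)
O(u) = 40/3 - u (O(u) = (5/3)*8 - u = 40/3 - u)
D(-141, 25) + ((-8340 - 1*11558) + O(-102)) = 111 + ((-8340 - 1*11558) + (40/3 - 1*(-102))) = 111 + ((-8340 - 11558) + (40/3 + 102)) = 111 + (-19898 + 346/3) = 111 - 59348/3 = -59015/3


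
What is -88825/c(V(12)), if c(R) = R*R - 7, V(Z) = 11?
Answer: -4675/6 ≈ -779.17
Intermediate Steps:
c(R) = -7 + R² (c(R) = R² - 7 = -7 + R²)
-88825/c(V(12)) = -88825/(-7 + 11²) = -88825/(-7 + 121) = -88825/114 = -88825*1/114 = -4675/6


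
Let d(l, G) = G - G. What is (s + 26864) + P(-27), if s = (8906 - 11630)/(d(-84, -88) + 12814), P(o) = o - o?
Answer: 172116286/6407 ≈ 26864.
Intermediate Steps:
d(l, G) = 0
P(o) = 0
s = -1362/6407 (s = (8906 - 11630)/(0 + 12814) = -2724/12814 = -2724*1/12814 = -1362/6407 ≈ -0.21258)
(s + 26864) + P(-27) = (-1362/6407 + 26864) + 0 = 172116286/6407 + 0 = 172116286/6407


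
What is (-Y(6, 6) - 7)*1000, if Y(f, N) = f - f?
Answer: -7000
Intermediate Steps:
Y(f, N) = 0
(-Y(6, 6) - 7)*1000 = (-1*0 - 7)*1000 = (0 - 7)*1000 = -7*1000 = -7000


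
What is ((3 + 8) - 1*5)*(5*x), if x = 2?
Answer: 60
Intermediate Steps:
((3 + 8) - 1*5)*(5*x) = ((3 + 8) - 1*5)*(5*2) = (11 - 5)*10 = 6*10 = 60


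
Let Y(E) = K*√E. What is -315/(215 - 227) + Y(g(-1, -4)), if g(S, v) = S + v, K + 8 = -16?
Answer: 105/4 - 24*I*√5 ≈ 26.25 - 53.666*I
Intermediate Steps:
K = -24 (K = -8 - 16 = -24)
Y(E) = -24*√E
-315/(215 - 227) + Y(g(-1, -4)) = -315/(215 - 227) - 24*√(-1 - 4) = -315/(-12) - 24*I*√5 = -1/12*(-315) - 24*I*√5 = 105/4 - 24*I*√5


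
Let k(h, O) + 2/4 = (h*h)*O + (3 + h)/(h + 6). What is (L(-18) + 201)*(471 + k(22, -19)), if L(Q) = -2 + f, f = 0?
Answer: -48613511/28 ≈ -1.7362e+6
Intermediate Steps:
L(Q) = -2 (L(Q) = -2 + 0 = -2)
k(h, O) = -½ + O*h² + (3 + h)/(6 + h) (k(h, O) = -½ + ((h*h)*O + (3 + h)/(h + 6)) = -½ + (h²*O + (3 + h)/(6 + h)) = -½ + (O*h² + (3 + h)/(6 + h)) = -½ + O*h² + (3 + h)/(6 + h))
(L(-18) + 201)*(471 + k(22, -19)) = (-2 + 201)*(471 + (½)*22*(1 + 2*(-19)*22² + 12*(-19)*22)/(6 + 22)) = 199*(471 + (½)*22*(1 + 2*(-19)*484 - 5016)/28) = 199*(471 + (½)*22*(1/28)*(1 - 18392 - 5016)) = 199*(471 + (½)*22*(1/28)*(-23407)) = 199*(471 - 257477/28) = 199*(-244289/28) = -48613511/28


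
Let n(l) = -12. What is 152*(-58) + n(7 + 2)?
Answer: -8828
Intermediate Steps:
152*(-58) + n(7 + 2) = 152*(-58) - 12 = -8816 - 12 = -8828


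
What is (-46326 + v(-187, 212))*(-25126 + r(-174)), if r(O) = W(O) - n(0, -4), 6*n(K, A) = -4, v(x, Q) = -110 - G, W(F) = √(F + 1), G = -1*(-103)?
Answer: 1169307888 - 46539*I*√173 ≈ 1.1693e+9 - 6.1213e+5*I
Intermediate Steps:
G = 103
W(F) = √(1 + F)
v(x, Q) = -213 (v(x, Q) = -110 - 1*103 = -110 - 103 = -213)
n(K, A) = -⅔ (n(K, A) = (⅙)*(-4) = -⅔)
r(O) = ⅔ + √(1 + O) (r(O) = √(1 + O) - 1*(-⅔) = √(1 + O) + ⅔ = ⅔ + √(1 + O))
(-46326 + v(-187, 212))*(-25126 + r(-174)) = (-46326 - 213)*(-25126 + (⅔ + √(1 - 174))) = -46539*(-25126 + (⅔ + √(-173))) = -46539*(-25126 + (⅔ + I*√173)) = -46539*(-75376/3 + I*√173) = 1169307888 - 46539*I*√173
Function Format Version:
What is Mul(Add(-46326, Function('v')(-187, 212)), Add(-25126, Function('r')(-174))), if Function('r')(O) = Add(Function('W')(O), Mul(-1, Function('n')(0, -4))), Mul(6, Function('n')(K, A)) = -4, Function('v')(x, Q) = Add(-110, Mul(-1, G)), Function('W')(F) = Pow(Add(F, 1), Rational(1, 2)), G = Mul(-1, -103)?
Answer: Add(1169307888, Mul(-46539, I, Pow(173, Rational(1, 2)))) ≈ Add(1.1693e+9, Mul(-6.1213e+5, I))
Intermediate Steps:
G = 103
Function('W')(F) = Pow(Add(1, F), Rational(1, 2))
Function('v')(x, Q) = -213 (Function('v')(x, Q) = Add(-110, Mul(-1, 103)) = Add(-110, -103) = -213)
Function('n')(K, A) = Rational(-2, 3) (Function('n')(K, A) = Mul(Rational(1, 6), -4) = Rational(-2, 3))
Function('r')(O) = Add(Rational(2, 3), Pow(Add(1, O), Rational(1, 2))) (Function('r')(O) = Add(Pow(Add(1, O), Rational(1, 2)), Mul(-1, Rational(-2, 3))) = Add(Pow(Add(1, O), Rational(1, 2)), Rational(2, 3)) = Add(Rational(2, 3), Pow(Add(1, O), Rational(1, 2))))
Mul(Add(-46326, Function('v')(-187, 212)), Add(-25126, Function('r')(-174))) = Mul(Add(-46326, -213), Add(-25126, Add(Rational(2, 3), Pow(Add(1, -174), Rational(1, 2))))) = Mul(-46539, Add(-25126, Add(Rational(2, 3), Pow(-173, Rational(1, 2))))) = Mul(-46539, Add(-25126, Add(Rational(2, 3), Mul(I, Pow(173, Rational(1, 2)))))) = Mul(-46539, Add(Rational(-75376, 3), Mul(I, Pow(173, Rational(1, 2))))) = Add(1169307888, Mul(-46539, I, Pow(173, Rational(1, 2))))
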